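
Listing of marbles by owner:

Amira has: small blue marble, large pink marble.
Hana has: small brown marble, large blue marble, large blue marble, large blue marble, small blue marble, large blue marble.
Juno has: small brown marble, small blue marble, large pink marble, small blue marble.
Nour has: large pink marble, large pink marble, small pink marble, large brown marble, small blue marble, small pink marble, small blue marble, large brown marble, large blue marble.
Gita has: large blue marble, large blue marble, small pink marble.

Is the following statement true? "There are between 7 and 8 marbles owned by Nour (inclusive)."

False

marbles owned by Nour: 9.
The claim requires 7 ≤ 9 ≤ 8, which does not hold.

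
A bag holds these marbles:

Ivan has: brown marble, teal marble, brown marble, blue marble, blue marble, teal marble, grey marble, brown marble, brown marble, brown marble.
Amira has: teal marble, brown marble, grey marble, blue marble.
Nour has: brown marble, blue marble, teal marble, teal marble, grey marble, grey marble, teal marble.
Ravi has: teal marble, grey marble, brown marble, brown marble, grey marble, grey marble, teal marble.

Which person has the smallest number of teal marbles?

Counts by owner (restricted to teal marbles): Nour→3, Ravi→2, Ivan→2, Amira→1.
The minimum is 1, held uniquely by Amira.

Amira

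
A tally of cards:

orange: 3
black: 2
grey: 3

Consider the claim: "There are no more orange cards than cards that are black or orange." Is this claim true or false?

True

orange cards: 3.
cards that are black or orange: 5.
The claim requires 3 ≤ 5, which holds.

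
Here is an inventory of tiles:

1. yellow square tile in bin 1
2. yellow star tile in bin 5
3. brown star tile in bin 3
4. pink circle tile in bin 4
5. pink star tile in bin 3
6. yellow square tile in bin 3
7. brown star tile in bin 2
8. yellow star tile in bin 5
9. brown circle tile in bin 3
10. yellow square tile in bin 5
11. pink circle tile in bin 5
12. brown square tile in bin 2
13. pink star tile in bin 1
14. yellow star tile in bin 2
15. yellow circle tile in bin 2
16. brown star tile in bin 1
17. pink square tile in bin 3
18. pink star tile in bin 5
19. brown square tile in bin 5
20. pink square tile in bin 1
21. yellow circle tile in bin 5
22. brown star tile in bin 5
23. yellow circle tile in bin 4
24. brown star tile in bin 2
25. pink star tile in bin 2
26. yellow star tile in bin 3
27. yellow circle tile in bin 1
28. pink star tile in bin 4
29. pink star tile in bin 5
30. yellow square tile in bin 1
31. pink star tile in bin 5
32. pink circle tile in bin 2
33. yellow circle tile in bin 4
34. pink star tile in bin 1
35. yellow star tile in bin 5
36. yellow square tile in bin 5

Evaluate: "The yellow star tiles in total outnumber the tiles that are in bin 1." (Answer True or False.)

False

There are 5 yellow star tiles.
There are 7 tiles in bin 1.
The claim requires 5 > 7, which does not hold.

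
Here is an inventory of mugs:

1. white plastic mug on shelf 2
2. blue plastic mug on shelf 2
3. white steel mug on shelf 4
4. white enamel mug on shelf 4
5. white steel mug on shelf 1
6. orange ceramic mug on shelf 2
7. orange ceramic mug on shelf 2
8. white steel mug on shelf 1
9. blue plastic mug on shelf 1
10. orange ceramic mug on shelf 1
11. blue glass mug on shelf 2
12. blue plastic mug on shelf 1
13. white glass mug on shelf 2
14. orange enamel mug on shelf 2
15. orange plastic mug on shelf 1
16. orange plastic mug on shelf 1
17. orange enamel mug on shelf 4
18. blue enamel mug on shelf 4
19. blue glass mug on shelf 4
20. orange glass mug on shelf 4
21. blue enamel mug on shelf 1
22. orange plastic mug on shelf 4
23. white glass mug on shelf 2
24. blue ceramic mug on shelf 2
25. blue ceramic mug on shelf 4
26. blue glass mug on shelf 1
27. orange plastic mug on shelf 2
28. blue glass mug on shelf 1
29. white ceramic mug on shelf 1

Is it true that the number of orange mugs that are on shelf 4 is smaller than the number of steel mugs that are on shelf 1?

orange mugs on shelf 4: 3.
steel mugs on shelf 1: 2.
The claim requires 3 < 2, which does not hold.

False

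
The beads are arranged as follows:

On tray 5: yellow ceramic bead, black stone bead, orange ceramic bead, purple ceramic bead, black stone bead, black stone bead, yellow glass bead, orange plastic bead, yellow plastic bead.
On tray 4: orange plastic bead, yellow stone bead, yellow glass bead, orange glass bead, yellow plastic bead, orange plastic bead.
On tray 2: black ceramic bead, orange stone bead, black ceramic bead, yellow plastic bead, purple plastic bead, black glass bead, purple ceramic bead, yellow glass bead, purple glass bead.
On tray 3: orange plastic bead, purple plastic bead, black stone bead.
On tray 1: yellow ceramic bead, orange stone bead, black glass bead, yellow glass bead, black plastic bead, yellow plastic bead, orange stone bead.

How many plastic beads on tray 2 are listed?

2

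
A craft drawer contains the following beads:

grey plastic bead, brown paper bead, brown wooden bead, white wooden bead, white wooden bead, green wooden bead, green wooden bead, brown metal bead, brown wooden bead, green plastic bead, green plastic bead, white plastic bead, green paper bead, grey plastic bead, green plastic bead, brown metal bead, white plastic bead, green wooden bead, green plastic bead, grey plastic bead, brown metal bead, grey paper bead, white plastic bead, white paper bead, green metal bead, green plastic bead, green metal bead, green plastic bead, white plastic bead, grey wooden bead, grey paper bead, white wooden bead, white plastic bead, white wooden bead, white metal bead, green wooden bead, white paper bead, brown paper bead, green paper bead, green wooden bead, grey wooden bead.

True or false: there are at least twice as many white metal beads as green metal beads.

False

white metal beads: 1.
green metal beads: 2.
The claim requires 1 ≥ 2 × 2 = 4, which does not hold.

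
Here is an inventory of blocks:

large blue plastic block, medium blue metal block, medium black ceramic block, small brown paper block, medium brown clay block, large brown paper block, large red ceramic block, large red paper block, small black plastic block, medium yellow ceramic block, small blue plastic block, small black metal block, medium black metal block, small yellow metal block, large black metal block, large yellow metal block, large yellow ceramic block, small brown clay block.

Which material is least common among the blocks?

Counts by material: metal 6, ceramic 4, paper 3, plastic 3, clay 2.
The minimum is 2, held uniquely by clay.

clay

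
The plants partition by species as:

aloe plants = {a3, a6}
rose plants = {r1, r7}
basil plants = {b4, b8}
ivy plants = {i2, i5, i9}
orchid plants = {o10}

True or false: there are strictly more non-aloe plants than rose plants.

True

non-aloe plants: 8.
rose plants: 2.
The claim requires 8 > 2, which holds.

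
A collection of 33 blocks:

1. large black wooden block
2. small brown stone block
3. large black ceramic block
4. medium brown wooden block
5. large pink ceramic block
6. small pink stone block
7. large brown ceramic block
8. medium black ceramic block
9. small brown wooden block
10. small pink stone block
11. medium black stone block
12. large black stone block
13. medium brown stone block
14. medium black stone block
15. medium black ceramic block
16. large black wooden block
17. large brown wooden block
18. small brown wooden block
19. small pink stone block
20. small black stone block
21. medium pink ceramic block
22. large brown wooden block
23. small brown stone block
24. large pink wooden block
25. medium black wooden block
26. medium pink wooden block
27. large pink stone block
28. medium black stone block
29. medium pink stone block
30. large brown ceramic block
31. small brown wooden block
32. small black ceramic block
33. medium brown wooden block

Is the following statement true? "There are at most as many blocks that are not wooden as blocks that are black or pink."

True

There are 21 blocks that are not wooden.
There are 21 blocks that are black or pink.
The claim requires 21 ≤ 21, which holds.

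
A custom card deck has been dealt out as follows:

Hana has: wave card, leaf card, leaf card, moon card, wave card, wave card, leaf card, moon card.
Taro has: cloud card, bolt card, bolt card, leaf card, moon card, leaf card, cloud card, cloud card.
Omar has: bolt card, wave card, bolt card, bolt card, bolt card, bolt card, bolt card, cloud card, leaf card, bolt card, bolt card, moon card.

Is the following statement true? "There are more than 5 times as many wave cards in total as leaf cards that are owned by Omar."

False

|wave cards| = 4.
|leaf cards owned by Omar| = 1.
The claim requires 4 > 5 × 1 = 5, which does not hold.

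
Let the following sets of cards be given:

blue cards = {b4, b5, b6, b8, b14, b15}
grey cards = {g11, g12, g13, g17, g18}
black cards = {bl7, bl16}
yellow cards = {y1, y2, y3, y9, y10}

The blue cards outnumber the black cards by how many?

4

blue cards: 6.
black cards: 2.
6 − 2 = 4.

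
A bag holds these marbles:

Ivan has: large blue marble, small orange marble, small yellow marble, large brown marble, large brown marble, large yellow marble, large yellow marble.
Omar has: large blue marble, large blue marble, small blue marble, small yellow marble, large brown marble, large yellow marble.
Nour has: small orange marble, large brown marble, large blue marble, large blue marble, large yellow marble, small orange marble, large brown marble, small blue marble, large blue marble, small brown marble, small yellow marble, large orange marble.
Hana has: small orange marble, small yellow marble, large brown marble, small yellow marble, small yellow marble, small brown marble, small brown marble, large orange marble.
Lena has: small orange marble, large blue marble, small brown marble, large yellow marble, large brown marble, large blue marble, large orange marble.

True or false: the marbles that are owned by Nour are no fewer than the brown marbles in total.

True

|marbles owned by Nour| = 12.
|brown marbles| = 11.
The claim requires 12 ≥ 11, which holds.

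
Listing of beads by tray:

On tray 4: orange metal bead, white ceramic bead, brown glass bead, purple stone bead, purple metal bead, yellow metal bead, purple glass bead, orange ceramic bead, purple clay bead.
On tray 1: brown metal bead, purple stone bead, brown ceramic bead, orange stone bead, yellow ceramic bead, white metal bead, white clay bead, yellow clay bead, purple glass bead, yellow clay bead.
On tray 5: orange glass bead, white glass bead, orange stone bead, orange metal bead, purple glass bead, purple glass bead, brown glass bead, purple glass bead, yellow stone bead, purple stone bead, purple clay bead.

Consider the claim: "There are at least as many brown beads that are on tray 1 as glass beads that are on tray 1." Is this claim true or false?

|brown beads on tray 1| = 2.
|glass beads on tray 1| = 1.
The claim requires 2 ≥ 1, which holds.

True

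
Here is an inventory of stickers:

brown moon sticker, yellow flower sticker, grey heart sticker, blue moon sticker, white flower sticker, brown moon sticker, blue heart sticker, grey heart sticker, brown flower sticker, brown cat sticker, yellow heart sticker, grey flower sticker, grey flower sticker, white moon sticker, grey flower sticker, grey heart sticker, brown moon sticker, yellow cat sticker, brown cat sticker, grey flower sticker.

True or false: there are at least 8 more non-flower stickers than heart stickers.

|non-flower stickers| = 13.
|heart stickers| = 5.
The claim requires 13 − 5 = 8 ≥ 8, which holds.

True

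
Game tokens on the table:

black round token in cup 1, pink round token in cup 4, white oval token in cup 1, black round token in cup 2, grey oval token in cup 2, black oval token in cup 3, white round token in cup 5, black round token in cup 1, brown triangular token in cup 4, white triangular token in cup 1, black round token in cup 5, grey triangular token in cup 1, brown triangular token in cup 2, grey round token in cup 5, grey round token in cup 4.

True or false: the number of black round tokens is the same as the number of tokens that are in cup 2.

|black round tokens| = 4.
|tokens in cup 2| = 3.
The claim requires 4 = 3, which does not hold.

False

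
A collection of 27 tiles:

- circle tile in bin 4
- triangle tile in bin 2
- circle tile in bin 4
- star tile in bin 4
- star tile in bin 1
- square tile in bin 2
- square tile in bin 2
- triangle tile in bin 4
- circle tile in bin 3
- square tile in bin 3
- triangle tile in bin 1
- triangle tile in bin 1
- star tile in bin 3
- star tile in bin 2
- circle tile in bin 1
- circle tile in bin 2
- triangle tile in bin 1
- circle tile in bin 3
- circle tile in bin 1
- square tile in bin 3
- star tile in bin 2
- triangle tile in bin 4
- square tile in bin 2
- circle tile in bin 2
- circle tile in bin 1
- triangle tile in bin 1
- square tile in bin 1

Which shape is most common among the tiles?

circle

Counts by shape: circle 9, triangle 7, square 6, star 5.
The maximum is 9, held uniquely by circle.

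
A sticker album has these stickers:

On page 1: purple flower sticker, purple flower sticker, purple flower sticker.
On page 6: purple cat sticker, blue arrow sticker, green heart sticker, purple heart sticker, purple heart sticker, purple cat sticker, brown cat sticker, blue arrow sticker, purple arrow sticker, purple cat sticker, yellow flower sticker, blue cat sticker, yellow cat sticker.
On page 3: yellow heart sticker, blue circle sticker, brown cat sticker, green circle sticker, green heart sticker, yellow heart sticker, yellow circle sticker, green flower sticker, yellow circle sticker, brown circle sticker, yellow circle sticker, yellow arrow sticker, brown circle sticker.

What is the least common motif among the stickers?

arrow

Counts by motif: cat 7, circle 7, heart 6, flower 5, arrow 4.
The minimum is 4, held uniquely by arrow.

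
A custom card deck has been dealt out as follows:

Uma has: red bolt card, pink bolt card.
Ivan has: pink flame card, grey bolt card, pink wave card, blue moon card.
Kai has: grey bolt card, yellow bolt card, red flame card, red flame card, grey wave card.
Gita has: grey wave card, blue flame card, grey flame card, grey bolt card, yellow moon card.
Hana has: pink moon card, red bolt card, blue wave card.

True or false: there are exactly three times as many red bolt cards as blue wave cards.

red bolt cards: 2.
blue wave cards: 1.
The claim requires 2 = 3 × 1 = 3, which does not hold.

False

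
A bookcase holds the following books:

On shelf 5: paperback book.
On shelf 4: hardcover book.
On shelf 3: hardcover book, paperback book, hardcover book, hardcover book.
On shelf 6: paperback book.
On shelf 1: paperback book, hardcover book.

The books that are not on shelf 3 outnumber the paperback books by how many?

1

books that are not on shelf 3: 5.
paperback books: 4.
5 − 4 = 1.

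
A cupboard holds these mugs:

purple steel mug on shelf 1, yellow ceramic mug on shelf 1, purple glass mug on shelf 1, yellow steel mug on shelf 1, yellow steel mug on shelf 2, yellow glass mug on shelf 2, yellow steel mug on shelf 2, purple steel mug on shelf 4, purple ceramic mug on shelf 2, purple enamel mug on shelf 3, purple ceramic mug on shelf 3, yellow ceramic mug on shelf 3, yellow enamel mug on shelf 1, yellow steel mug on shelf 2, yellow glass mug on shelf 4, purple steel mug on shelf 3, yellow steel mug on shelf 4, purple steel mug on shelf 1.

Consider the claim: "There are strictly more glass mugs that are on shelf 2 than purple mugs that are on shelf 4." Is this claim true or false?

There is 1 glass mug on shelf 2.
There is 1 purple mug on shelf 4.
The claim requires 1 > 1, which does not hold.

False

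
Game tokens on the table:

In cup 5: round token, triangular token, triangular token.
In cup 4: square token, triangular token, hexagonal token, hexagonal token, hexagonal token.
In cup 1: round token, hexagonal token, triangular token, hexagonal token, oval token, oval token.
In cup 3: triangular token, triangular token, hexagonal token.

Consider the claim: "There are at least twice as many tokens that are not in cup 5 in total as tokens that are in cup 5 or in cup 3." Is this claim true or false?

|tokens that are not in cup 5| = 14.
|tokens in cup 5 or in cup 3| = 6.
The claim requires 14 ≥ 2 × 6 = 12, which holds.

True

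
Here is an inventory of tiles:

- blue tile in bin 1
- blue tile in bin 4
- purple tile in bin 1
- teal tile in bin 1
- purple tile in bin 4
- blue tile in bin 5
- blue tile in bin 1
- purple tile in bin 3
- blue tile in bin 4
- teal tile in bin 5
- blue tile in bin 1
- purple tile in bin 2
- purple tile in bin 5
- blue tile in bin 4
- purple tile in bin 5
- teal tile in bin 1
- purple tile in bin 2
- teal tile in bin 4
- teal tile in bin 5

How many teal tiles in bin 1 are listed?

2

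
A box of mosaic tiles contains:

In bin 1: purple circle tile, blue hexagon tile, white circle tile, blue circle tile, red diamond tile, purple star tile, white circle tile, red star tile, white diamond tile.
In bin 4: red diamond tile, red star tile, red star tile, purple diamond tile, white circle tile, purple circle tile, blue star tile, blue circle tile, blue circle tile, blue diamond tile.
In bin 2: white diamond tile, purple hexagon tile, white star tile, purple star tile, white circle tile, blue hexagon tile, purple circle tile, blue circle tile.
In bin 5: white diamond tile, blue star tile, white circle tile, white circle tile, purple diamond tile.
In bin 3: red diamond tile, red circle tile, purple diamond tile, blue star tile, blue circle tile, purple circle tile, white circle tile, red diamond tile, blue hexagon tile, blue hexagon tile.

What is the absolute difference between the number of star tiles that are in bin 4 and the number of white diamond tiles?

0

star tiles in bin 4: 3. white diamond tiles: 3.
|3 − 3| = 3 − 3 = 0.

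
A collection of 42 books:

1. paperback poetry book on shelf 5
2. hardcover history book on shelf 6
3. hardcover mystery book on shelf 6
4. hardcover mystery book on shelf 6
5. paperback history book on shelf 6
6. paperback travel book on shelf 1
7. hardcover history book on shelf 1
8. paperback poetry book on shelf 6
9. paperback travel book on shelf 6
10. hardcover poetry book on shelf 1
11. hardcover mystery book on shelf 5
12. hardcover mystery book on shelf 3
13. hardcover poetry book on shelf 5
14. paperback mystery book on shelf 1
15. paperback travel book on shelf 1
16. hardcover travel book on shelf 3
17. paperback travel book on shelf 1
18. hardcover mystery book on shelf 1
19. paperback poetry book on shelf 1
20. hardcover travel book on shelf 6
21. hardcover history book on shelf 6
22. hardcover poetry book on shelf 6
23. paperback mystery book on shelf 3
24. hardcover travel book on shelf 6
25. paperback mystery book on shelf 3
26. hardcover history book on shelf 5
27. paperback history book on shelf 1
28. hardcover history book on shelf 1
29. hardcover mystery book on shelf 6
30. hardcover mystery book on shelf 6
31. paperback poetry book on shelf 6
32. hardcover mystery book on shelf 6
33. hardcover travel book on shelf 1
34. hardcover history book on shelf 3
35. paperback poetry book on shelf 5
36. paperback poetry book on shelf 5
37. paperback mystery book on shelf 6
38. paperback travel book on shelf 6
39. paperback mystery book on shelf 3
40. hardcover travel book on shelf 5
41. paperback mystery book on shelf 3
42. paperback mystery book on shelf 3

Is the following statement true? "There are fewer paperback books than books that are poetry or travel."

|paperback books| = 20.
|books that are poetry or travel| = 19.
The claim requires 20 < 19, which does not hold.

False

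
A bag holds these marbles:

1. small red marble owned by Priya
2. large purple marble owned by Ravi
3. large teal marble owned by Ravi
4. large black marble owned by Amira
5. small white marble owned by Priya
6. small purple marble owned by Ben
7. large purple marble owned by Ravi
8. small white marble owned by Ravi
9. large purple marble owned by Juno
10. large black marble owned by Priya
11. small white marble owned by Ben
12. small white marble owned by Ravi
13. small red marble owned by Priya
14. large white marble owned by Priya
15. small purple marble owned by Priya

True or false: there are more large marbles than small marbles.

False

|large marbles| = 7.
|small marbles| = 8.
The claim requires 7 > 8, which does not hold.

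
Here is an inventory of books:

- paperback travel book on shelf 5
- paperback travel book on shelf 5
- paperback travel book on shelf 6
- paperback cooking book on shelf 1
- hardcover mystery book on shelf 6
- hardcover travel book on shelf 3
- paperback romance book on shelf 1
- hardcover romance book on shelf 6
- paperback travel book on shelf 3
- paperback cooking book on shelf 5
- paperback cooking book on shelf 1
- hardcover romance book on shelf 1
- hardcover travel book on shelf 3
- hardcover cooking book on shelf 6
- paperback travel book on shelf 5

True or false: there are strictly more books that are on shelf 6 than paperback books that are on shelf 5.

False

|books on shelf 6| = 4.
|paperback books on shelf 5| = 4.
The claim requires 4 > 4, which does not hold.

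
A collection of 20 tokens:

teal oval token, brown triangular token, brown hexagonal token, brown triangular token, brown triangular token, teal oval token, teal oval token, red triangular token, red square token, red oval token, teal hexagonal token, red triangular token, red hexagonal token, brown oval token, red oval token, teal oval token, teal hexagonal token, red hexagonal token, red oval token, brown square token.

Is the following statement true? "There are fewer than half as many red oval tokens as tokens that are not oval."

True

|red oval tokens| = 3.
|tokens that are not oval| = 12.
The claim requires 2 × 3 = 6 < 12, which holds.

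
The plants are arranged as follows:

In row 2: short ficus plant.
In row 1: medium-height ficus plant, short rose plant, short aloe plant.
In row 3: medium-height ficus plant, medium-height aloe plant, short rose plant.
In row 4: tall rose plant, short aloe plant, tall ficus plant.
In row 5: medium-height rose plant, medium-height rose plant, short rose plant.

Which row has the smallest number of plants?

Counts by row: row 5→3, row 3→3, row 4→3, row 1→3, row 2→1.
The minimum is 1, held uniquely by row 2.

row 2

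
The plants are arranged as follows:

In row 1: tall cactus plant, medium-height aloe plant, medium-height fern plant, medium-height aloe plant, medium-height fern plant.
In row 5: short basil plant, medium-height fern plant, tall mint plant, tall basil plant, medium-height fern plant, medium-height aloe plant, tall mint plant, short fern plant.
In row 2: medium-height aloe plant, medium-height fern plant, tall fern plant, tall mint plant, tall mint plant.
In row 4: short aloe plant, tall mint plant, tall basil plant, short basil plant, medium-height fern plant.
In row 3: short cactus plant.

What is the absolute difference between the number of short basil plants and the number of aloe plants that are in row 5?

short basil plants: 2. aloe plants in row 5: 1.
|2 − 1| = 2 − 1 = 1.

1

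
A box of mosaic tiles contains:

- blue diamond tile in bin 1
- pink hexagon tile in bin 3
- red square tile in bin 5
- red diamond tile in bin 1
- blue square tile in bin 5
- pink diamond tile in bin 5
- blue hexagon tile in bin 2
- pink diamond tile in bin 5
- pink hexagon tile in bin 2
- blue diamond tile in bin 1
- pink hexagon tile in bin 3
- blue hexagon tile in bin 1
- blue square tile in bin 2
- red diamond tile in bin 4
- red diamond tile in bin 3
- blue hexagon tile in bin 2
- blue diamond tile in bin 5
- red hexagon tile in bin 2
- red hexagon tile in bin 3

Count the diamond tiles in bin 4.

1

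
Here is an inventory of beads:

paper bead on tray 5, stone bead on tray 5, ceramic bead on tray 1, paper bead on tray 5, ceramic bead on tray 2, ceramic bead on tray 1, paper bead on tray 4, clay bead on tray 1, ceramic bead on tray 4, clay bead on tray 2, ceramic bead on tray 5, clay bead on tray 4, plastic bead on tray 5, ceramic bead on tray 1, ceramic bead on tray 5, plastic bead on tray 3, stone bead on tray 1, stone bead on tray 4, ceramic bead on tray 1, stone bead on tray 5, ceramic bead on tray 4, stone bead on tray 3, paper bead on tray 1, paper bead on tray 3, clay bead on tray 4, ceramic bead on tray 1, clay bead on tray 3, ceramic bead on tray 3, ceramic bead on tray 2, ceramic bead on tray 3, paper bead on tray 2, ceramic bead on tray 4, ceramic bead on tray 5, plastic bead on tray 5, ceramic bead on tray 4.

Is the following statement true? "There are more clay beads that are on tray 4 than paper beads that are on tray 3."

There are 2 clay beads on tray 4.
There is 1 paper bead on tray 3.
The claim requires 2 > 1, which holds.

True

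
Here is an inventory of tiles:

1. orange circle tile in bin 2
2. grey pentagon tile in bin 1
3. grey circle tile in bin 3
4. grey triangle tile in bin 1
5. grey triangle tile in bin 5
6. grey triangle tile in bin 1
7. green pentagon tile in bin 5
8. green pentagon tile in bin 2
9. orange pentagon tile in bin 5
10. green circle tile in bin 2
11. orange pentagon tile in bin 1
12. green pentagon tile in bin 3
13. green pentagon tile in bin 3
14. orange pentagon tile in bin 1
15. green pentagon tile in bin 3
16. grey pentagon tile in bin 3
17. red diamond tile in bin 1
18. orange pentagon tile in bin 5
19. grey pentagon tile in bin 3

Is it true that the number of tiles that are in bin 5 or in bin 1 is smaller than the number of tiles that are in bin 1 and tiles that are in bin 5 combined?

False

There are 10 tiles in bin 5 or in bin 1.
tiles in bin 1: 6; tiles in bin 5: 4; combined: 6 + 4 = 10.
The claim requires 10 < 10, which does not hold.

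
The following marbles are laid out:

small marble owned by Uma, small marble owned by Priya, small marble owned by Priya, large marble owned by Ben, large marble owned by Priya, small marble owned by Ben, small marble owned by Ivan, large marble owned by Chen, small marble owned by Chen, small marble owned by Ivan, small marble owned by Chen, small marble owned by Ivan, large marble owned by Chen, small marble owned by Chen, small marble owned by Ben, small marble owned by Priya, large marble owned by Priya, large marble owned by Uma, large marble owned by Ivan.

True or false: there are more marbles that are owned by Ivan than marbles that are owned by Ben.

|marbles owned by Ivan| = 4.
|marbles owned by Ben| = 3.
The claim requires 4 > 3, which holds.

True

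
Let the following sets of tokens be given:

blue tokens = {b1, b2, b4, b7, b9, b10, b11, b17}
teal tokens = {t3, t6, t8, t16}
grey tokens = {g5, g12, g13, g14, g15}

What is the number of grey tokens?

5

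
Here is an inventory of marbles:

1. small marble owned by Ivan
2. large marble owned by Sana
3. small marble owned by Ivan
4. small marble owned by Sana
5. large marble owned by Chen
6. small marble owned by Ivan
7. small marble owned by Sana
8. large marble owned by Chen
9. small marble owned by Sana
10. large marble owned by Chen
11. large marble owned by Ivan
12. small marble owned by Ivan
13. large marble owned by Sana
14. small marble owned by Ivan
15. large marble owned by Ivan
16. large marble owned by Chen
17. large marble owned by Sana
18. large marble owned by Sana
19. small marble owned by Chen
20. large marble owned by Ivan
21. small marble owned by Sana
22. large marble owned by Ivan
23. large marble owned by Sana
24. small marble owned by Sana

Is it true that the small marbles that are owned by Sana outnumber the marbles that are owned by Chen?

|small marbles owned by Sana| = 5.
|marbles owned by Chen| = 5.
The claim requires 5 > 5, which does not hold.

False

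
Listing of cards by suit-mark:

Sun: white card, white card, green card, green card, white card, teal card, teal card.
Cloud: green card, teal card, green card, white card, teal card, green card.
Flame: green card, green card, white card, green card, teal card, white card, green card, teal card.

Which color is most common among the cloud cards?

green

Counts by color (restricted to cloud cards): green 3, teal 2, white 1.
The maximum is 3, held uniquely by green.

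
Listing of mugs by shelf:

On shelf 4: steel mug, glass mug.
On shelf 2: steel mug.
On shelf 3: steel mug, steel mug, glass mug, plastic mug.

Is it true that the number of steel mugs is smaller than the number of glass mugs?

False

steel mugs: 4.
glass mugs: 2.
The claim requires 4 < 2, which does not hold.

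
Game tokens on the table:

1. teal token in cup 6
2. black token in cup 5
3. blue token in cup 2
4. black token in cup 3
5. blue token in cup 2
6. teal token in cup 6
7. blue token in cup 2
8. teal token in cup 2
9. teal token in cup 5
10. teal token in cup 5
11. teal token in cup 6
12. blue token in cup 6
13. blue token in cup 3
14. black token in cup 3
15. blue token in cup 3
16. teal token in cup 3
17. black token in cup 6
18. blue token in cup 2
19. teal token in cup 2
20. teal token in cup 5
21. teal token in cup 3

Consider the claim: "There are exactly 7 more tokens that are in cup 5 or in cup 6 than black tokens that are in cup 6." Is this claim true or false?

False

There are 9 tokens in cup 5 or in cup 6.
There is 1 black token in cup 6.
The claim requires 9 − 1 (= 8) to equal 7, which does not hold.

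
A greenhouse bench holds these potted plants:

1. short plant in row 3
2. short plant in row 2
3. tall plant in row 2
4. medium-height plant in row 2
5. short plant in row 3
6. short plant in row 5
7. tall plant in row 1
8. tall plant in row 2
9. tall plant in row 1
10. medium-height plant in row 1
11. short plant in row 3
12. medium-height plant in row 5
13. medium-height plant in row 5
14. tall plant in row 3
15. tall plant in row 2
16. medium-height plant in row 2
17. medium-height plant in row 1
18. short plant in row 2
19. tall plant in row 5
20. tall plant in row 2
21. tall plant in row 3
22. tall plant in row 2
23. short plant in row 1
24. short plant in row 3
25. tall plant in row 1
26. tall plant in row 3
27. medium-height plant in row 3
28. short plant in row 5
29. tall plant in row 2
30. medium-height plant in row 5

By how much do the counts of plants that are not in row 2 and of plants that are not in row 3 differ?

plants that are not in row 2: 20. plants that are not in row 3: 22.
|20 − 22| = 22 − 20 = 2.

2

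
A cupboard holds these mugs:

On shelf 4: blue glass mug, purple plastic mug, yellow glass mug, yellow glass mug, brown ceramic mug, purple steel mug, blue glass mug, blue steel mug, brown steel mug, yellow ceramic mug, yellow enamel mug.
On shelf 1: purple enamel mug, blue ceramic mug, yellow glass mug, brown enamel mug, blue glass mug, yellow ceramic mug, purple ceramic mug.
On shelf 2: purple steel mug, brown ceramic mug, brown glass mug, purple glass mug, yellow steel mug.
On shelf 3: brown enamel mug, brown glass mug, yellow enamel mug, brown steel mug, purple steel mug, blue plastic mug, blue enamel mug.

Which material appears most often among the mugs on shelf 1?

ceramic

Counts by material (restricted to mugs on shelf 1): ceramic 3, enamel 2, glass 2.
The maximum is 3, held uniquely by ceramic.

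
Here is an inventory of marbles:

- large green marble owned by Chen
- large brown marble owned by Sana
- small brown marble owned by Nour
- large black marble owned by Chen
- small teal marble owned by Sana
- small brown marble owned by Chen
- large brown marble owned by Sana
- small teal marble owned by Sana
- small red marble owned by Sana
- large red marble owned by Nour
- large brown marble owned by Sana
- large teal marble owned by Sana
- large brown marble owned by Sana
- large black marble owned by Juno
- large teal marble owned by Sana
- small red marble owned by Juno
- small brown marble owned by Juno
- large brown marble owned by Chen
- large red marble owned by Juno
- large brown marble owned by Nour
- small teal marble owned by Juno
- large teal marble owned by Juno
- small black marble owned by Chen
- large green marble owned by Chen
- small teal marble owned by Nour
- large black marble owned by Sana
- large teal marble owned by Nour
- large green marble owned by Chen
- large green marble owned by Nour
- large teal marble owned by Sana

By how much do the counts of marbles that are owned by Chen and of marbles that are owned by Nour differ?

marbles owned by Chen: 7. marbles owned by Nour: 6.
|7 − 6| = 7 − 6 = 1.

1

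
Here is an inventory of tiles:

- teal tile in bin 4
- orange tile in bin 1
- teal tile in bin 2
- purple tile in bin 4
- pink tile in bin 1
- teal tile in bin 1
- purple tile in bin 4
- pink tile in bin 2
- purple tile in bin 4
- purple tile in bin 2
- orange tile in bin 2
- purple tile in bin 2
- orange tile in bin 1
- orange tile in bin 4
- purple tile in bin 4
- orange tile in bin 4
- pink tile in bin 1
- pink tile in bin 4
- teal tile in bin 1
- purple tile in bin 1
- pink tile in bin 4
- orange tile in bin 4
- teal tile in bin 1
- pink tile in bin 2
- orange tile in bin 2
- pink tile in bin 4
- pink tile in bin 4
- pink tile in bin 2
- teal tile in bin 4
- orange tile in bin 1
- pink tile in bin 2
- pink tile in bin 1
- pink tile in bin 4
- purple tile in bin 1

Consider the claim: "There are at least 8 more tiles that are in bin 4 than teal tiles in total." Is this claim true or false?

There are 14 tiles in bin 4.
There are 6 teal tiles.
The claim requires 14 − 6 = 8 ≥ 8, which holds.

True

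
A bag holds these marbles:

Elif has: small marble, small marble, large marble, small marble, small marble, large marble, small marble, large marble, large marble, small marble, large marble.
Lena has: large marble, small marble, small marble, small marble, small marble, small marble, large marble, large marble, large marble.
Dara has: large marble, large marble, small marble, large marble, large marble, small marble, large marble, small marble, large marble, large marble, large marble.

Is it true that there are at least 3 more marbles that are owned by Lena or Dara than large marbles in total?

True

|marbles owned by Lena or Dara| = 20.
|large marbles| = 17.
The claim requires 20 − 17 = 3 ≥ 3, which holds.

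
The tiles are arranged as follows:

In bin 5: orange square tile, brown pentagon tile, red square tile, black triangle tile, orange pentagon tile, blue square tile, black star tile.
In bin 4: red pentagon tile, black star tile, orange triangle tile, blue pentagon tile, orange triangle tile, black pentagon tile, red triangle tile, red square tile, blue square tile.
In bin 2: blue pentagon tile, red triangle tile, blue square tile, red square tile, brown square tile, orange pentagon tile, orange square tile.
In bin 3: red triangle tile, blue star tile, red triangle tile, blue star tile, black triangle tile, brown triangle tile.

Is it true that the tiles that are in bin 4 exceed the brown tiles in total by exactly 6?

There are 9 tiles in bin 4.
There are 3 brown tiles.
The claim requires 9 − 3 (= 6) to equal 6, which holds.

True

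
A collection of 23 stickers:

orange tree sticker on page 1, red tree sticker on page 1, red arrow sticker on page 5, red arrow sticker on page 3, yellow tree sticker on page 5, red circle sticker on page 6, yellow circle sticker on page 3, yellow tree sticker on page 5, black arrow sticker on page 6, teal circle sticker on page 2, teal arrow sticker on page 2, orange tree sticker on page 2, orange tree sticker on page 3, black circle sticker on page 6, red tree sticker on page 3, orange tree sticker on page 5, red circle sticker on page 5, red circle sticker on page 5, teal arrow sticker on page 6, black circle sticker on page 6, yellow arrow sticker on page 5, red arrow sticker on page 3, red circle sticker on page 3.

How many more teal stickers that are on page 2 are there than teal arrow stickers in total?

0

teal stickers on page 2: 2.
teal arrow stickers: 2.
2 − 2 = 0.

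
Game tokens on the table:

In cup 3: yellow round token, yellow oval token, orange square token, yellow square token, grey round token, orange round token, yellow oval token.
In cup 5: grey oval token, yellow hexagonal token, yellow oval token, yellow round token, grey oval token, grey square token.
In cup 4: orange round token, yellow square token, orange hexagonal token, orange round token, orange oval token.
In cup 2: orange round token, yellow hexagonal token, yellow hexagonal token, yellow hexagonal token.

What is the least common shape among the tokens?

square

Counts by shape: round 7, oval 6, hexagonal 5, square 4.
The minimum is 4, held uniquely by square.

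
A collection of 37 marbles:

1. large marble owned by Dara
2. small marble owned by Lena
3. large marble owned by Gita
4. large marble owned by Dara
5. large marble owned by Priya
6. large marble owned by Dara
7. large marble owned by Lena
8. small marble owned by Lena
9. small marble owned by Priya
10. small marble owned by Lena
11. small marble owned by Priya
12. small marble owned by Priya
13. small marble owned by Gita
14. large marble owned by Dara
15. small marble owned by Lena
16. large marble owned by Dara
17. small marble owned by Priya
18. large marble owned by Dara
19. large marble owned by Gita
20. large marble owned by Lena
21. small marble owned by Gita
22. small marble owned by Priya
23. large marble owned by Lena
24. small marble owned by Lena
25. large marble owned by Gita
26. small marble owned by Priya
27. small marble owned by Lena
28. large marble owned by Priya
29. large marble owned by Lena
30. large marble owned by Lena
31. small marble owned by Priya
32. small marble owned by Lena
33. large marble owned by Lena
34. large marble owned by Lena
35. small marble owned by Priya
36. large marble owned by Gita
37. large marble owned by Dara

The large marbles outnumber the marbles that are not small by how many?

large marbles: 20.
marbles that are not small: 20.
20 − 20 = 0.

0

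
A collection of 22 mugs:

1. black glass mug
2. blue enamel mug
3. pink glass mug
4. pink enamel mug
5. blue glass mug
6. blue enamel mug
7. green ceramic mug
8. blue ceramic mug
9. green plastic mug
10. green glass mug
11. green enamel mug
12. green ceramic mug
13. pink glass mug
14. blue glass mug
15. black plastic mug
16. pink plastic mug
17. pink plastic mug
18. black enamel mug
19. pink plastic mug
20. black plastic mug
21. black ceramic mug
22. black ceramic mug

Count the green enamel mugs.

1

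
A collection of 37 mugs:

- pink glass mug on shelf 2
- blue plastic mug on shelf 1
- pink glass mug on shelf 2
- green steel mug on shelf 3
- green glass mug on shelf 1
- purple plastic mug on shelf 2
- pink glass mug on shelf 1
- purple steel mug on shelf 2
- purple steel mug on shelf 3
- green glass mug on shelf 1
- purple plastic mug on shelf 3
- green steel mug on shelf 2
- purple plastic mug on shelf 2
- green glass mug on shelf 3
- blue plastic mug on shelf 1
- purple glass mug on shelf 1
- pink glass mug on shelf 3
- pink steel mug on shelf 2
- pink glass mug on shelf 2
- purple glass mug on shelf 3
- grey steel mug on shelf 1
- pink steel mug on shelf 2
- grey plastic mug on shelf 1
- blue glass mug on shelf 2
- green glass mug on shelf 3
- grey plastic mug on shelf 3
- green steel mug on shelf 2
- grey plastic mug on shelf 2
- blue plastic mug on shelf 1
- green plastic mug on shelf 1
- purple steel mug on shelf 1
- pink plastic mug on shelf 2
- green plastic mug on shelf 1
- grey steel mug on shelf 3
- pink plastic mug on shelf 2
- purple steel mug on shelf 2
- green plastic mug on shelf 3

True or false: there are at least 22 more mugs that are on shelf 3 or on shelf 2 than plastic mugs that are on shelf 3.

|mugs on shelf 3 or on shelf 2| = 25.
|plastic mugs on shelf 3| = 3.
The claim requires 25 − 3 = 22 ≥ 22, which holds.

True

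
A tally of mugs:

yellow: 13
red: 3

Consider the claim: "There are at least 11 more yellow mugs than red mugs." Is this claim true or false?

There are 13 yellow mugs.
There are 3 red mugs.
The claim requires 13 − 3 = 10 ≥ 11, which does not hold.

False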